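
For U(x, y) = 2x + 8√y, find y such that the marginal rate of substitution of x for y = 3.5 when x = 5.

y = 49

MU_x = 2, MU_y = 8/(2√y).
MRS = 2 ÷ (8/(2√y)).
MRS depends only on y: 0.5·√y = 3.5 ⇒ √y = 3.5/0.5 = 7 ⇒ y = 49.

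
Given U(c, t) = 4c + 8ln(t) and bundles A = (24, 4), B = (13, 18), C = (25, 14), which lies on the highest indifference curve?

Bundle C

Evaluate utility at each bundle:
U(A) = 107.090.
U(B) = 75.123.
U(C) = 121.112.
Highest utility is C, so C ≻ A ≻ B.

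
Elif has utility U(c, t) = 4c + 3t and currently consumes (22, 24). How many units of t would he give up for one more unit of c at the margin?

MRS = 4/3

MU_c = 4, MU_t = 3, so MRS = 4/3 at every bundle.
At (22, 24): MRS = 4/3.
That is, one extra unit of c is worth 4/3 units of t at the margin.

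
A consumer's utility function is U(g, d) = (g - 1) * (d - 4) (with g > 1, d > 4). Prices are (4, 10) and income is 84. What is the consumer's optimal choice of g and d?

g* = 6, d* = 6

MU_g = (d−4), MU_d = (g−1).
MRS = (d−4)/(g−1).
Tangency: set MRS = p_g/p_d = 4/10 = 0.4.
So (d − 4)/(g − 1) = 0.4, i.e. (d − 4) = 0.4·(g − 1).
Rewrite the budget in excess-of-subsistence terms: 4·(g − 1) + 10·(d − 4) = 84 − 4·1 − 10·4 = 40.
Substituting, 8·(g − 1) = 40, so g − 1 = 5 and g* = 6.
Then d − 4 = 0.4·5 = 2, so d* = 6.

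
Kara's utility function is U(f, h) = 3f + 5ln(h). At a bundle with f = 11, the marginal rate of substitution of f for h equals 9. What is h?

MU_f = 3, MU_h = 5/h.
MRS = 3 ÷ (5/h).
MRS depends only on h: 0.6·h = 9 ⇒ h = 9/0.6 = 15.

h = 15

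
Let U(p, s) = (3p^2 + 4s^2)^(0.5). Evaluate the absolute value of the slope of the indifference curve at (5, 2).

For CES with ρ = 2, MRS = (3/4)·(s/p)^(-1).
At (5, 2): MRS = 1.875.
The indifference curve has slope −1.875 at this bundle.

MRS = 1.875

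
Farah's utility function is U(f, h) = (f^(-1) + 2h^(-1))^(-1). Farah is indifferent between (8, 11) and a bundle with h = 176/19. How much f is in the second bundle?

U depends on (f, h) only through S = f^(-1) + 2h^(-1), so equal utility means equal S. At (8, 11): S = 27/88.
With h = 176/19: 2·(176/19)^(-1) = 19/88, so f^(-1) = 27/88 − 19/88 = 1/11.
Hence f = 1/(1/11) = 11.
Check: U(11, 176/19) = 3.2593.

f = 11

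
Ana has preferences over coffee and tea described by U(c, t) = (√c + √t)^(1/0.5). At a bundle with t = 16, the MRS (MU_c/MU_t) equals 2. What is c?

For CES with ρ = 0.5, MRS = √(t/c).
Setting √(16/c) = 2 gives 16/c = 4 and c = 4.

c = 4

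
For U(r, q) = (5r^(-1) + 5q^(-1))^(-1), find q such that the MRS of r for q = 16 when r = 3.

q = 12

For CES with ρ = -1, MRS = (q/r)^2.
Setting (q/3)^2 = 16 gives q/3 = 4 and q = 12.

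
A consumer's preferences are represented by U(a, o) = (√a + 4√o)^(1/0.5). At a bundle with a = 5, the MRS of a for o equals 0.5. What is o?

o = 20

For CES with ρ = 0.5, MRS = (1/4)·√(o/a).
Setting (1/4)·√(o/5) = 0.5 gives √(o/5) = 2, so o/5 = 4 and o = 20.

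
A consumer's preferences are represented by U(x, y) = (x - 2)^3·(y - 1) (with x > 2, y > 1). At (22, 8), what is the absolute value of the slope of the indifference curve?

MU_x = 3·(x−2)^2·(y−1), MU_y = (x−2)^3.
MRS = (3/1)·(y−1)/(x−2).
At (22, 8): MRS = 1.05.
The indifference curve has slope −1.05 at this bundle.

MRS = 1.05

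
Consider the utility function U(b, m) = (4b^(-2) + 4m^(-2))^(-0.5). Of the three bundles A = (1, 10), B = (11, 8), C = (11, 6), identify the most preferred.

Bundle B

Evaluate utility at each bundle:
U(A) = 0.498.
U(B) = 3.235.
U(C) = 2.634.
Highest utility is B, so B ≻ C ≻ A.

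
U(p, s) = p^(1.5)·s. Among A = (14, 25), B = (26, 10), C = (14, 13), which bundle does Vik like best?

Evaluate utility at each bundle:
U(A) = 1309.580.
U(B) = 1325.745.
U(C) = 680.982.
Highest utility is B, so B ≻ A ≻ C.

Bundle B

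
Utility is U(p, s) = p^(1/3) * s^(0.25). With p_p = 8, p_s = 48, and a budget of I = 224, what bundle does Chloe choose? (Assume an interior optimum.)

p* = 16, s* = 2

MU_p = 1/3·p^(-2/3)·s^(0.25) and MU_s = 0.25·p^(1/3)·s^(-0.75).
MRS = MU_p/MU_s = (4/3)·s/p.
Tangency: set MRS = p_p/p_s = 8/48 = 1/6.
So (4/3)·s/p = 1/6, i.e. s = 0.125·p.
Substitute into the budget 8·p + 48·s = 224: 14·p = 224, so p* = 16.
Then s* = 0.125·16 = 2.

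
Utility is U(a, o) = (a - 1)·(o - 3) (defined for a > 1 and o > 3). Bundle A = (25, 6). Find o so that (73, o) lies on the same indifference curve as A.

U(25, 6) = 72.
Set U(73, o) = 72 and solve.
With a = 73: (73 − 1) = 72, so (o − 3) = 72/72 = 1.
So o = 3 + 1 = 4.
Check: U(73, 4) = 72.

o = 4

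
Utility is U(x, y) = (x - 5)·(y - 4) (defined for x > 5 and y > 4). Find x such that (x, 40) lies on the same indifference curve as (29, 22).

x = 17

U(29, 22) = 432.
Set U(x, 40) = 432 and solve.
With y = 40: (40 − 4) = 36, so (x − 5) = 432/36 = 12.
So x = 5 + 12 = 17.
Check: U(17, 40) = 432.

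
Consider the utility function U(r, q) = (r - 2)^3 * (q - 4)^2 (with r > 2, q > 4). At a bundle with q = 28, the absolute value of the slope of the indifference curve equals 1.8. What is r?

MU_r = 3·(r−2)^2·(q−4)^2, MU_q = 2·(r−2)^3·(q−4).
MRS = (3/2)·(q−4)/(r−2).
Substitute q = 28: MRS = 36/(r − 2). Setting this equal to 1.8 gives r − 2 = 36/1.8 = 20, so r = 22.

r = 22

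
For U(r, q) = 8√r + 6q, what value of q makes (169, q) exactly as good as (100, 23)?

U(100, 23) = 218.
Set U(169, q) = 218 and solve.
With r = 169: √169 = 13, so 6q = 218 − 8·13 = 114 and q = 19.
Check: U(169, 19) = 218.

q = 19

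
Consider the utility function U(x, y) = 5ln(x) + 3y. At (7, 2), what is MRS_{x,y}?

MU_x = 5/x, MU_y = 3.
MRS = 5/x ÷ 3.
At (7, 2): MRS = 5/21.
The indifference curve has slope −5/21 at this bundle.

MRS = 5/21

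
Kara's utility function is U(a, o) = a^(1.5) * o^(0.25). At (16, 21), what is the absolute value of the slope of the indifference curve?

MRS = 7.875

MU_a = 1.5·√a·o^(0.25) and MU_o = 0.25·a^(1.5)·o^(-0.75).
MRS = MU_a/MU_o = (6)·o/a.
At (16, 21): MRS = 7.875.
That is, one extra unit of a is worth 7.875 units of o at the margin.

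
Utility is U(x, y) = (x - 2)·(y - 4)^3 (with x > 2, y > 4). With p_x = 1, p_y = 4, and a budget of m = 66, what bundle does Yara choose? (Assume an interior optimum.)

x* = 14, y* = 13

MU_x = (y−4)^3, MU_y = 3·(x−2)·(y−4)^2.
MRS = (1/3)·(y−4)/(x−2).
Tangency: set MRS = p_x/p_y = 1/4 = 0.25.
So (1/3)·(y − 4)/(x − 2) = 0.25, i.e. (y − 4) = 0.75·(x − 2).
Rewrite the budget in excess-of-subsistence terms: 1·(x − 2) + 4·(y − 4) = 66 − 1·2 − 4·4 = 48.
Substituting, 4·(x − 2) = 48, so x − 2 = 12 and x* = 14.
Then y − 4 = 0.75·12 = 9, so y* = 13.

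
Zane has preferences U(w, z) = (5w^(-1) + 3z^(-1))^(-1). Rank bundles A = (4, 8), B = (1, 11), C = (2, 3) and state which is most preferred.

Bundle A

Evaluate utility at each bundle:
U(A) = 0.615.
U(B) = 0.190.
U(C) = 0.286.
Highest utility is A, so A ≻ C ≻ B.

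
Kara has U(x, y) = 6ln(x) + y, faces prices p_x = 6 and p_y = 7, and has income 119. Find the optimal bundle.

MU_x = 6/x, MU_y = 1.
MRS = 6/x ÷ 1.
Tangency: set MRS = p_x/p_y = 6/7.
MRS depends only on x: 6/x = 6/7 ⇒ x* = 6/(6/7) = 7.
From the budget, 7·y = 119 − 6·7 = 77, so y* = 11.

x* = 7, y* = 11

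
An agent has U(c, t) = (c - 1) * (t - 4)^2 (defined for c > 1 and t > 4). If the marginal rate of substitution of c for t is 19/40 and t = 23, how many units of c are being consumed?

c = 21

MU_c = (t−4)^2, MU_t = 2·(c−1)·(t−4).
MRS = (1/2)·(t−4)/(c−1).
Substitute t = 23: MRS = 9.5/(c − 1). Setting this equal to 19/40 gives c − 1 = 9.5/(19/40) = 20, so c = 21.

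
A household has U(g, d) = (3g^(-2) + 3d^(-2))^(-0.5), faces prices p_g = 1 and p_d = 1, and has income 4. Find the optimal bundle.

g* = 2, d* = 2

For CES with ρ = -2, MRS = (d/g)^3.
Tangency: set MRS = p_g/p_d = 1/1 = 1.
So (d/g)^3 = 1; taking the cube root, d/g = 1, i.e. d = g.
Substitute into the budget 1·g + 1·d = 4: 2·g = 4, so g* = 2 and d* = 2.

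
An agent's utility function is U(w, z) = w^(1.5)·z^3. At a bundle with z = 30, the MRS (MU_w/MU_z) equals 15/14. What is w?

w = 14

MU_w = 1.5·√w·z^3 and MU_z = 3·w^(1.5)·z^2.
MRS = MU_w/MU_z = (0.5)·z/w.
Substitute z = 30: MRS = 15/w. Setting 15/w = 15/14 gives w = 15/(15/14) = 14.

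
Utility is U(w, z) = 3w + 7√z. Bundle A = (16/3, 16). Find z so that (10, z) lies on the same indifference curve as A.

U(16/3, 16) = 44.
Set U(10, z) = 44 and solve.
With w = 10: 7√z = 44 − 3·10 = 14, so √z = 2 and z = 4.
Check: U(10, 4) = 44.

z = 4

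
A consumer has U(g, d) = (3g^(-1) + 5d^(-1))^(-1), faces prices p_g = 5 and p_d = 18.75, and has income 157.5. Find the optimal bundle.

For CES with ρ = -1, MRS = (3/5)·(d/g)^2.
Tangency: set MRS = p_g/p_d = 5/18.75 = 4/15.
So (d/g)^2 = 4/9; taking the square root, d/g = 2/3, i.e. d = (2/3)·g.
Substitute into the budget 5·g + 18.75·d = 157.5: 17.5·g = 157.5, so g* = 9 and d* = (2/3)·9 = 6.

g* = 9, d* = 6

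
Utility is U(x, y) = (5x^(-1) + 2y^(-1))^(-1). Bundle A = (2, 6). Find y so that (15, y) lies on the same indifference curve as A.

U depends on (x, y) only through S = 5x^(-1) + 2y^(-1), so equal utility means equal S. At (2, 6): S = 17/6.
With x = 15: 5·15^(-1) = 1/3, so 2y^(-1) = 17/6 − 1/3 = 2.5, i.e. y^(-1) = 1.25.
Hence y = 1/1.25 = 0.8.
Check: U(15, 0.8) = 0.3529.

y = 0.8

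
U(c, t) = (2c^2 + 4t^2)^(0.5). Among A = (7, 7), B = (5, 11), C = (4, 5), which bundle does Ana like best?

Evaluate utility at each bundle:
U(A) = 17.146.
U(B) = 23.108.
U(C) = 11.489.
Highest utility is B, so B ≻ A ≻ C.

Bundle B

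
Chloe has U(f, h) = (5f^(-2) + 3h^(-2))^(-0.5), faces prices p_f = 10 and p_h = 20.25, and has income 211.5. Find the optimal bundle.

f* = 9, h* = 6

For CES with ρ = -2, MRS = (5/3)·(h/f)^3.
Tangency: set MRS = p_f/p_h = 10/20.25 = 40/81.
So (h/f)^3 = 8/27; taking the cube root, h/f = 2/3, i.e. h = (2/3)·f.
Substitute into the budget 10·f + 20.25·h = 211.5: 23.5·f = 211.5, so f* = 9 and h* = (2/3)·9 = 6.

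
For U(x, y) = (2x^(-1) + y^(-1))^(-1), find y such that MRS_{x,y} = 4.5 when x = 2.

For CES with ρ = -1, MRS = (2/1)·(y/x)^2.
Setting (2/1)·(y/2)^2 = 4.5 gives (y/2)^2 = 2.25, so y/2 = 1.5 and y = 3.

y = 3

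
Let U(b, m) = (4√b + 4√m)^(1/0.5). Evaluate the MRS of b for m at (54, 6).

MRS = 1/3

For CES with ρ = 0.5, MRS = √(m/b).
At (54, 6): MRS = 1/3.
The indifference curve has slope −1/3 at this bundle.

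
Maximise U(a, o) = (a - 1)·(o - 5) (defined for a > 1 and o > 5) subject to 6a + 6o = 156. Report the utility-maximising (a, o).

MU_a = (o−5), MU_o = (a−1).
MRS = (o−5)/(a−1).
Tangency: set MRS = p_a/p_o = 6/6 = 1.
So (o − 5)/(a − 1) = 1, i.e. (o − 5) = (a − 1).
Rewrite the budget in excess-of-subsistence terms: 6·(a − 1) + 6·(o − 5) = 156 − 6·1 − 6·5 = 120.
Substituting, 12·(a − 1) = 120, so a − 1 = 10 and a* = 11.
Then o − 5 = 10, so o* = 15.

a* = 11, o* = 15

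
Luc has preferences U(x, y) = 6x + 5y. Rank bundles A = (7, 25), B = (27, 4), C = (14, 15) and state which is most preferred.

Bundle B

Evaluate utility at each bundle:
U(A) = 167.
U(B) = 182.
U(C) = 159.
Highest utility is B, so B ≻ A ≻ C.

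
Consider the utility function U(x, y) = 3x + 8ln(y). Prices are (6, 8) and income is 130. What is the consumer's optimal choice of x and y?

x* = 19, y* = 2

MU_x = 3, MU_y = 8/y.
MRS = 3 ÷ (8/y).
Tangency: set MRS = p_x/p_y = 6/8 = 0.75.
MRS depends only on y: 0.375·y = 0.75 ⇒ y* = 0.75/0.375 = 2.
From the budget, 6·x = 130 − 8·2 = 114, so x* = 19.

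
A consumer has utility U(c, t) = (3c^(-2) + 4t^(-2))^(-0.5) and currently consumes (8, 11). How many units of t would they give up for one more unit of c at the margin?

For CES with ρ = -2, MRS = (3/4)·(t/c)^3.
At (8, 11): MRS = 3993/2048.
That is, one extra unit of c is worth 3993/2048 units of t at the margin.

MRS = 3993/2048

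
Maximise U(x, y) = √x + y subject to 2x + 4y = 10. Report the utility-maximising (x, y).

MU_x = 1/(2√x), MU_y = 1.
MRS = 1/(2√x) ÷ 1.
Tangency: set MRS = p_x/p_y = 2/4 = 0.5.
MRS depends only on x: 0.5/√x = 0.5 ⇒ √x = 0.5/0.5 = 1 ⇒ x* = 1.
From the budget, 4·y = 10 − 2·1 = 8, so y* = 2.

x* = 1, y* = 2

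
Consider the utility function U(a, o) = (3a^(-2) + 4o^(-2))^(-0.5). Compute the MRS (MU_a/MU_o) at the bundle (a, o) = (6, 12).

For CES with ρ = -2, MRS = (3/4)·(o/a)^3.
At (6, 12): MRS = 6.
The indifference curve has slope −6 at this bundle.

MRS = 6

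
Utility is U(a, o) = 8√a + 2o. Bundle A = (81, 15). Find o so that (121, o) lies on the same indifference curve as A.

o = 7

U(81, 15) = 102.
Set U(121, o) = 102 and solve.
With a = 121: √121 = 11, so 2o = 102 − 8·11 = 14 and o = 7.
Check: U(121, 7) = 102.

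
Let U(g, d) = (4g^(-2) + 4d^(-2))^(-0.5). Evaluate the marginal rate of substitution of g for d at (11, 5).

MRS = 125/1331

For CES with ρ = -2, MRS = (d/g)^3.
At (11, 5): MRS = 125/1331.
That is, one extra unit of g is worth 125/1331 units of d at the margin.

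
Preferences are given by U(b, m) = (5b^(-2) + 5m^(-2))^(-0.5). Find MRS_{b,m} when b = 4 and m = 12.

MRS = 27

For CES with ρ = -2, MRS = (m/b)^3.
At (4, 12): MRS = 27.
That is, one extra unit of b is worth 27 units of m at the margin.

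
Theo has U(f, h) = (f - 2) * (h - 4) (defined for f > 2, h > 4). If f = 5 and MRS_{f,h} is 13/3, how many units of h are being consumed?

h = 17

MU_f = (h−4), MU_h = (f−2).
MRS = (h−4)/(f−2).
Substitute f = 5: MRS = (h − 4)/3. Setting this equal to 13/3 gives h − 4 = (13/3)·3 = 13, so h = 17.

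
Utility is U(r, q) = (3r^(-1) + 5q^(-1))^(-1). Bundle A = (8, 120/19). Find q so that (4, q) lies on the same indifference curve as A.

q = 12

U depends on (r, q) only through S = 3r^(-1) + 5q^(-1), so equal utility means equal S. At (8, 120/19): S = 7/6.
With r = 4: 3·4^(-1) = 0.75, so 5q^(-1) = 7/6 − 0.75 = 5/12, i.e. q^(-1) = 1/12.
Hence q = 1/(1/12) = 12.
Check: U(4, 12) = 0.8571.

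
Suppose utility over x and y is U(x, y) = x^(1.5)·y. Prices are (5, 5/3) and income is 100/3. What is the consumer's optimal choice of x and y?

MU_x = 1.5·√x·y and MU_y = x^(1.5).
MRS = MU_x/MU_y = (1.5)·y/x.
Tangency: set MRS = p_x/p_y = 5/(5/3) = 3.
So (1.5)·y/x = 3, i.e. y = 2·x.
Substitute into the budget 5·x + (5/3)·y = 100/3: (25/3)·x = 100/3, so x* = 4.
Then y* = 2·4 = 8.

x* = 4, y* = 8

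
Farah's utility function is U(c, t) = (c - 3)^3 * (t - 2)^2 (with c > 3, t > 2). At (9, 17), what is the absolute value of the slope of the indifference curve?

MRS = 3.75

MU_c = 3·(c−3)^2·(t−2)^2, MU_t = 2·(c−3)^3·(t−2).
MRS = (3/2)·(t−2)/(c−3).
At (9, 17): MRS = 3.75.
That is, one extra unit of c is worth 3.75 units of t at the margin.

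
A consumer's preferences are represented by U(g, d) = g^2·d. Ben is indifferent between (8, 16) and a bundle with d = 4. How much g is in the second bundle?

U(8, 16) = 1024.
Set U(g, 4) = 1024 and solve.
With d = 4: g^2 = 1024/4 = 256; taking the square root, g = 16.
Check: U(16, 4) = 1024.

g = 16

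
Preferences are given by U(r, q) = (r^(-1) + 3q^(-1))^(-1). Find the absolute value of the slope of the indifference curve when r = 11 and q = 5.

For CES with ρ = -1, MRS = (1/3)·(q/r)^2.
At (11, 5): MRS = 25/363.
So at (11, 5) the consumer would give up 25/363 units of q for one more unit of r.

MRS = 25/363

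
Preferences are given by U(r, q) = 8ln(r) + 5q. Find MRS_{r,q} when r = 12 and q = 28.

MRS = 2/15

MU_r = 8/r, MU_q = 5.
MRS = 8/r ÷ 5.
At (12, 28): MRS = 2/15.
That is, one extra unit of r is worth 2/15 units of q at the margin.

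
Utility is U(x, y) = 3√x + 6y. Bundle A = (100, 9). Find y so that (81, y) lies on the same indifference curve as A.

U(100, 9) = 84.
Set U(81, y) = 84 and solve.
With x = 81: √81 = 9, so 6y = 84 − 3·9 = 57 and y = 9.5.
Check: U(81, 9.5) = 84.

y = 9.5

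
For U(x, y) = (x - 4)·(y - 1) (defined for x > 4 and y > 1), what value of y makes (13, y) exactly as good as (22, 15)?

y = 29

U(22, 15) = 252.
Set U(13, y) = 252 and solve.
With x = 13: (13 − 4) = 9, so (y − 1) = 252/9 = 28.
So y = 1 + 28 = 29.
Check: U(13, 29) = 252.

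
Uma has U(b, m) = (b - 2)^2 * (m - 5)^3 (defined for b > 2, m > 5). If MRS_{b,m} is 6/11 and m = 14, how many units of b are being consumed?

b = 13

MU_b = 2·(b−2)·(m−5)^3, MU_m = 3·(b−2)^2·(m−5)^2.
MRS = (2/3)·(m−5)/(b−2).
Substitute m = 14: MRS = 6/(b − 2). Setting this equal to 6/11 gives b − 2 = 6/(6/11) = 11, so b = 13.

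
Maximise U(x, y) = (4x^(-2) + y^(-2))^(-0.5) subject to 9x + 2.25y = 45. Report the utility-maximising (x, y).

x* = 4, y* = 4

For CES with ρ = -2, MRS = (4/1)·(y/x)^3.
Tangency: set MRS = p_x/p_y = 9/2.25 = 4.
So (y/x)^3 = 1; taking the cube root, y/x = 1, i.e. y = x.
Substitute into the budget 9·x + 2.25·y = 45: 11.25·x = 45, so x* = 4 and y* = 4.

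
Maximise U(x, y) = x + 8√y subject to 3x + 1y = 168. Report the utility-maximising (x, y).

MU_x = 1, MU_y = 8/(2√y).
MRS = 1 ÷ (8/(2√y)).
Tangency: set MRS = p_x/p_y = 3/1 = 3.
MRS depends only on y: 0.25·√y = 3 ⇒ √y = 3/0.25 = 12 ⇒ y* = 144.
From the budget, 3·x = 168 − 1·144 = 24, so x* = 8.

x* = 8, y* = 144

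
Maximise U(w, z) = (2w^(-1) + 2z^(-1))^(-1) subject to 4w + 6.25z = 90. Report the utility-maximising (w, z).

w* = 10, z* = 8

For CES with ρ = -1, MRS = (z/w)^2.
Tangency: set MRS = p_w/p_z = 4/6.25 = 16/25.
So (z/w)^2 = 16/25; taking the square root, z/w = 0.8, i.e. z = 0.8·w.
Substitute into the budget 4·w + 6.25·z = 90: 9·w = 90, so w* = 10 and z* = 0.8·10 = 8.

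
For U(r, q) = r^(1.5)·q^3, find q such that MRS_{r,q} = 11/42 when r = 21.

MU_r = 1.5·√r·q^3 and MU_q = 3·r^(1.5)·q^2.
MRS = MU_r/MU_q = (0.5)·q/r.
Substitute r = 21: MRS = q/42. Setting q/42 = 11/42 gives q = (11/42)·42 = 11.

q = 11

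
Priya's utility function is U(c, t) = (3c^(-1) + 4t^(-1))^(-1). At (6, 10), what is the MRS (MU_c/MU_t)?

MRS = 25/12

For CES with ρ = -1, MRS = (3/4)·(t/c)^2.
At (6, 10): MRS = 25/12.
The indifference curve has slope −25/12 at this bundle.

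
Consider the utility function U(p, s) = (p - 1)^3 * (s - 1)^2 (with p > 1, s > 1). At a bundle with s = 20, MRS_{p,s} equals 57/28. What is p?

p = 15

MU_p = 3·(p−1)^2·(s−1)^2, MU_s = 2·(p−1)^3·(s−1).
MRS = (3/2)·(s−1)/(p−1).
Substitute s = 20: MRS = 28.5/(p − 1). Setting this equal to 57/28 gives p − 1 = 28.5/(57/28) = 14, so p = 15.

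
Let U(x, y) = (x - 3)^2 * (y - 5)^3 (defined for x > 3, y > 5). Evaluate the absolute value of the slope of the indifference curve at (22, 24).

MU_x = 2·(x−3)·(y−5)^3, MU_y = 3·(x−3)^2·(y−5)^2.
MRS = (2/3)·(y−5)/(x−3).
At (22, 24): MRS = 2/3.
So at (22, 24) the consumer would give up 2/3 units of y for one more unit of x.

MRS = 2/3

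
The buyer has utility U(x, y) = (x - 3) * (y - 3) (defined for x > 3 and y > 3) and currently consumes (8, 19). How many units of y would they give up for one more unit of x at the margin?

MU_x = (y−3), MU_y = (x−3).
MRS = (y−3)/(x−3).
At (8, 19): MRS = 3.2.
That is, one extra unit of x is worth 3.2 units of y at the margin.

MRS = 3.2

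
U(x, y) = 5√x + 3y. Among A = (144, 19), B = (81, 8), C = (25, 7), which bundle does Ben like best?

Bundle A

Evaluate utility at each bundle:
U(A) = 117.000.
U(B) = 69.000.
U(C) = 46.000.
Highest utility is A, so A ≻ B ≻ C.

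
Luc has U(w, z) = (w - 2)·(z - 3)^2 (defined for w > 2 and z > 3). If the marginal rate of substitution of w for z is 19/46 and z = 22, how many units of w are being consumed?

w = 25

MU_w = (z−3)^2, MU_z = 2·(w−2)·(z−3).
MRS = (1/2)·(z−3)/(w−2).
Substitute z = 22: MRS = 9.5/(w − 2). Setting this equal to 19/46 gives w − 2 = 9.5/(19/46) = 23, so w = 25.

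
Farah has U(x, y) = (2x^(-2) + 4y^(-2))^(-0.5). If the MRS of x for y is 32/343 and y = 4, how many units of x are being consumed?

x = 7

For CES with ρ = -2, MRS = (2/4)·(y/x)^3.
Setting (2/4)·(4/x)^3 = 32/343 gives (4/x)^3 = 64/343, so 4/x = 4/7 and x = 7.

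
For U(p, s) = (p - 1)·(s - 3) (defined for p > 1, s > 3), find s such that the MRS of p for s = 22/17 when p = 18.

s = 25

MU_p = (s−3), MU_s = (p−1).
MRS = (s−3)/(p−1).
Substitute p = 18: MRS = (s − 3)/17. Setting this equal to 22/17 gives s − 3 = (22/17)·17 = 22, so s = 25.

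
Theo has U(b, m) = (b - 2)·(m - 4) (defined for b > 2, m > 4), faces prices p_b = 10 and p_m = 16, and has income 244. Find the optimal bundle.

b* = 10, m* = 9

MU_b = (m−4), MU_m = (b−2).
MRS = (m−4)/(b−2).
Tangency: set MRS = p_b/p_m = 10/16 = 0.625.
So (m − 4)/(b − 2) = 0.625, i.e. (m − 4) = 0.625·(b − 2).
Rewrite the budget in excess-of-subsistence terms: 10·(b − 2) + 16·(m − 4) = 244 − 10·2 − 16·4 = 160.
Substituting, 20·(b − 2) = 160, so b − 2 = 8 and b* = 10.
Then m − 4 = 0.625·8 = 5, so m* = 9.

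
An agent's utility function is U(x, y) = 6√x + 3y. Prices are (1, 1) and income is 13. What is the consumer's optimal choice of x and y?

MU_x = 6/(2√x), MU_y = 3.
MRS = 6/(2√x) ÷ 3.
Tangency: set MRS = p_x/p_y = 1/1 = 1.
MRS depends only on x: 1/√x = 1 ⇒ √x = 1/1 = 1 ⇒ x* = 1.
From the budget, 1·y = 13 − 1·1 = 12, so y* = 12.

x* = 1, y* = 12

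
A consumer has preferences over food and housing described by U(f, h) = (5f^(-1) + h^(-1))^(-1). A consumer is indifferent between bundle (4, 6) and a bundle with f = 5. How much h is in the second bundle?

h = 2.4

U depends on (f, h) only through S = 5f^(-1) + h^(-1), so equal utility means equal S. At (4, 6): S = 17/12.
With f = 5: 5·5^(-1) = 1, so h^(-1) = 17/12 − 1 = 5/12.
Hence h = 1/(5/12) = 2.4.
Check: U(5, 2.4) = 0.7059.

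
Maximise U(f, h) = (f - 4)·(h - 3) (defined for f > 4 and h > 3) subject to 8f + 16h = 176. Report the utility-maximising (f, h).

f* = 10, h* = 6

MU_f = (h−3), MU_h = (f−4).
MRS = (h−3)/(f−4).
Tangency: set MRS = p_f/p_h = 8/16 = 0.5.
So (h − 3)/(f − 4) = 0.5, i.e. (h − 3) = 0.5·(f − 4).
Rewrite the budget in excess-of-subsistence terms: 8·(f − 4) + 16·(h − 3) = 176 − 8·4 − 16·3 = 96.
Substituting, 16·(f − 4) = 96, so f − 4 = 6 and f* = 10.
Then h − 3 = 0.5·6 = 3, so h* = 6.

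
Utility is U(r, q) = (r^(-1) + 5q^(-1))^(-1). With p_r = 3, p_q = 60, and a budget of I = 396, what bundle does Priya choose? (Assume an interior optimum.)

r* = 12, q* = 6

For CES with ρ = -1, MRS = (1/5)·(q/r)^2.
Tangency: set MRS = p_r/p_q = 3/60 = 0.05.
So (q/r)^2 = 0.25; taking the square root, q/r = 0.5, i.e. q = 0.5·r.
Substitute into the budget 3·r + 60·q = 396: 33·r = 396, so r* = 12 and q* = 0.5·12 = 6.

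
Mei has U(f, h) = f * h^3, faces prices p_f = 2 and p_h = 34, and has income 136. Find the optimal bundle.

MU_f = h^3 and MU_h = 3·f·h^2.
MRS = MU_f/MU_h = (1/3)·h/f.
Tangency: set MRS = p_f/p_h = 2/34 = 1/17.
So (1/3)·h/f = 1/17, i.e. h = (3/17)·f.
Substitute into the budget 2·f + 34·h = 136: 8·f = 136, so f* = 17.
Then h* = (3/17)·17 = 3.

f* = 17, h* = 3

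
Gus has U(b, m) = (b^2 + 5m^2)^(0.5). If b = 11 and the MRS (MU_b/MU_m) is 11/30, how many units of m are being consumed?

m = 6

For CES with ρ = 2, MRS = (1/5)·(m/b)^(-1).
Setting (1/5)·(m/11)^(-1) = 11/30 gives (m/11)^(-1) = 11/6, so m/11 = 6/11 and m = 6.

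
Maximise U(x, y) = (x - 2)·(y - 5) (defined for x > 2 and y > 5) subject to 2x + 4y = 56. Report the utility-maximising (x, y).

MU_x = (y−5), MU_y = (x−2).
MRS = (y−5)/(x−2).
Tangency: set MRS = p_x/p_y = 2/4 = 0.5.
So (y − 5)/(x − 2) = 0.5, i.e. (y − 5) = 0.5·(x − 2).
Rewrite the budget in excess-of-subsistence terms: 2·(x − 2) + 4·(y − 5) = 56 − 2·2 − 4·5 = 32.
Substituting, 4·(x − 2) = 32, so x − 2 = 8 and x* = 10.
Then y − 5 = 0.5·8 = 4, so y* = 9.

x* = 10, y* = 9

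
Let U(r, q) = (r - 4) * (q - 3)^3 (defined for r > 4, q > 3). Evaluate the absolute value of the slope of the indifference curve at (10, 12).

MRS = 0.5

MU_r = (q−3)^3, MU_q = 3·(r−4)·(q−3)^2.
MRS = (1/3)·(q−3)/(r−4).
At (10, 12): MRS = 0.5.
The indifference curve has slope −0.5 at this bundle.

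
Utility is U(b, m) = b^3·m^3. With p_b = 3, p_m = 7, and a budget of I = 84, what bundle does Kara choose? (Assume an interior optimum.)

MU_b = 3·b^2·m^3 and MU_m = 3·b^3·m^2.
MRS = MU_b/MU_m = m/b.
Tangency: set MRS = p_b/p_m = 3/7.
So m/b = 3/7, i.e. m = (3/7)·b.
Substitute into the budget 3·b + 7·m = 84: 6·b = 84, so b* = 14.
Then m* = (3/7)·14 = 6.

b* = 14, m* = 6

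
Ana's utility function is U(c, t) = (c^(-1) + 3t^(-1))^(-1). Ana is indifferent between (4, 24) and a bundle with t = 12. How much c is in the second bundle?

U depends on (c, t) only through S = c^(-1) + 3t^(-1), so equal utility means equal S. At (4, 24): S = 0.375.
With t = 12: 3·12^(-1) = 0.25, so c^(-1) = 0.375 − 0.25 = 0.125.
Hence c = 1/0.125 = 8.
Check: U(8, 12) = 2.6667.

c = 8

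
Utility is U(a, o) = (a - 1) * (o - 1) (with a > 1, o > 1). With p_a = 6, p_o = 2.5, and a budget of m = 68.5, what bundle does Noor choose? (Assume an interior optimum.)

MU_a = (o−1), MU_o = (a−1).
MRS = (o−1)/(a−1).
Tangency: set MRS = p_a/p_o = 6/2.5 = 2.4.
So (o − 1)/(a − 1) = 2.4, i.e. (o − 1) = 2.4·(a − 1).
Rewrite the budget in excess-of-subsistence terms: 6·(a − 1) + 2.5·(o − 1) = 68.5 − 6·1 − 2.5·1 = 60.
Substituting, 12·(a − 1) = 60, so a − 1 = 5 and a* = 6.
Then o − 1 = 2.4·5 = 12, so o* = 13.

a* = 6, o* = 13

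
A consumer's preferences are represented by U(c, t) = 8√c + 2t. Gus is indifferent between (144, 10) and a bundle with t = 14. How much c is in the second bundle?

c = 121

U(144, 10) = 116.
Set U(c, 14) = 116 and solve.
With t = 14: 8√c = 116 − 2·14 = 88, so √c = 11 and c = 121.
Check: U(121, 14) = 116.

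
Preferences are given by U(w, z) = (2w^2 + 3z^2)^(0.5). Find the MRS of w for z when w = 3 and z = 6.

MRS = 1/3

For CES with ρ = 2, MRS = (2/3)·(z/w)^(-1).
At (3, 6): MRS = 1/3.
That is, one extra unit of w is worth 1/3 units of z at the margin.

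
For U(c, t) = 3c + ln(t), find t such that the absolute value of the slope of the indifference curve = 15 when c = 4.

t = 5

MU_c = 3, MU_t = 1/t.
MRS = 3 ÷ (1/t).
MRS depends only on t: 3·t = 15 ⇒ t = 15/3 = 5.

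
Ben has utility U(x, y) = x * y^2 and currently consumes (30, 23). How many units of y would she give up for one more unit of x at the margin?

MRS = 23/60

MU_x = y^2 and MU_y = 2·x·y.
MRS = MU_x/MU_y = (1/2)·y/x.
At (30, 23): MRS = 23/60.
That is, one extra unit of x is worth 23/60 units of y at the margin.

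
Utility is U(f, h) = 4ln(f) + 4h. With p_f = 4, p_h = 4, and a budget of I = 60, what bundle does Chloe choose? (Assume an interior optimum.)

f* = 1, h* = 14

MU_f = 4/f, MU_h = 4.
MRS = 4/f ÷ 4.
Tangency: set MRS = p_f/p_h = 4/4 = 1.
MRS depends only on f: 1/f = 1 ⇒ f* = 1/1 = 1.
From the budget, 4·h = 60 − 4·1 = 56, so h* = 14.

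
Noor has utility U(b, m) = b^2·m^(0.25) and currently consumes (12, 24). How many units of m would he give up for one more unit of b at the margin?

MU_b = 2·b·m^(0.25) and MU_m = 0.25·b^2·m^(-0.75).
MRS = MU_b/MU_m = (8)·m/b.
At (12, 24): MRS = 16.
That is, one extra unit of b is worth 16 units of m at the margin.

MRS = 16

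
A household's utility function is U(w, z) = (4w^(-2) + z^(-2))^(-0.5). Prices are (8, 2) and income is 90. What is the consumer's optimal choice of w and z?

w* = 9, z* = 9

For CES with ρ = -2, MRS = (4/1)·(z/w)^3.
Tangency: set MRS = p_w/p_z = 8/2 = 4.
So (z/w)^3 = 1; taking the cube root, z/w = 1, i.e. z = w.
Substitute into the budget 8·w + 2·z = 90: 10·w = 90, so w* = 9 and z* = 9.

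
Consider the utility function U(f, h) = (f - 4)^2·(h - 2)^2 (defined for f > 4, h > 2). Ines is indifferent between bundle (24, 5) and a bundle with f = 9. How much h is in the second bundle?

U(24, 5) = 3600.
Set U(9, h) = 3600 and solve.
With f = 9: (9 − 4)^2 = 25, so (h − 2)^2 = 3600/25 = 144.
Taking the square root (with h > 2): h − 2 = 12, so h = 14.
Check: U(9, 14) = 3600.

h = 14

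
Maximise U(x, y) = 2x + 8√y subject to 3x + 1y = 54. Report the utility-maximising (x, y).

MU_x = 2, MU_y = 8/(2√y).
MRS = 2 ÷ (8/(2√y)).
Tangency: set MRS = p_x/p_y = 3/1 = 3.
MRS depends only on y: 0.5·√y = 3 ⇒ √y = 3/0.5 = 6 ⇒ y* = 36.
From the budget, 3·x = 54 − 1·36 = 18, so x* = 6.

x* = 6, y* = 36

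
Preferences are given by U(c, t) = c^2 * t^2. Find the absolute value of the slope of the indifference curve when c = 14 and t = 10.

MU_c = 2·c·t^2 and MU_t = 2·c^2·t.
MRS = MU_c/MU_t = t/c.
At (14, 10): MRS = 5/7.
So at (14, 10) the consumer would give up 5/7 units of t for one more unit of c.

MRS = 5/7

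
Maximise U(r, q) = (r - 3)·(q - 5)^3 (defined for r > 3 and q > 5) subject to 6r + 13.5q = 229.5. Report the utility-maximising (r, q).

MU_r = (q−5)^3, MU_q = 3·(r−3)·(q−5)^2.
MRS = (1/3)·(q−5)/(r−3).
Tangency: set MRS = p_r/p_q = 6/13.5 = 4/9.
So (1/3)·(q − 5)/(r − 3) = 4/9, i.e. (q − 5) = (4/3)·(r − 3).
Rewrite the budget in excess-of-subsistence terms: 6·(r − 3) + 13.5·(q − 5) = 229.5 − 6·3 − 13.5·5 = 144.
Substituting, 24·(r − 3) = 144, so r − 3 = 6 and r* = 9.
Then q − 5 = (4/3)·6 = 8, so q* = 13.

r* = 9, q* = 13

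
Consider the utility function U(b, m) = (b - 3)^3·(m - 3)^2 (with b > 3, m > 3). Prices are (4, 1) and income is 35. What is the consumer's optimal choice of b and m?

MU_b = 3·(b−3)^2·(m−3)^2, MU_m = 2·(b−3)^3·(m−3).
MRS = (3/2)·(m−3)/(b−3).
Tangency: set MRS = p_b/p_m = 4/1 = 4.
So (3/2)·(m − 3)/(b − 3) = 4, i.e. (m − 3) = (8/3)·(b − 3).
Rewrite the budget in excess-of-subsistence terms: 4·(b − 3) + 1·(m − 3) = 35 − 4·3 − 1·3 = 20.
Substituting, (20/3)·(b − 3) = 20, so b − 3 = 3 and b* = 6.
Then m − 3 = (8/3)·3 = 8, so m* = 11.

b* = 6, m* = 11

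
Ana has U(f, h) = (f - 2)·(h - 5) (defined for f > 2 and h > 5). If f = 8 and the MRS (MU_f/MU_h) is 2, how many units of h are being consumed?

MU_f = (h−5), MU_h = (f−2).
MRS = (h−5)/(f−2).
Substitute f = 8: MRS = (h − 5)/6. Setting this equal to 2 gives h − 5 = 2·6 = 12, so h = 17.

h = 17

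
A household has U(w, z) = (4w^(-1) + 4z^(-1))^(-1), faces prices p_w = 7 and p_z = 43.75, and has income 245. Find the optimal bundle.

For CES with ρ = -1, MRS = (z/w)^2.
Tangency: set MRS = p_w/p_z = 7/43.75 = 4/25.
So (z/w)^2 = 4/25; taking the square root, z/w = 0.4, i.e. z = 0.4·w.
Substitute into the budget 7·w + 43.75·z = 245: 24.5·w = 245, so w* = 10 and z* = 0.4·10 = 4.

w* = 10, z* = 4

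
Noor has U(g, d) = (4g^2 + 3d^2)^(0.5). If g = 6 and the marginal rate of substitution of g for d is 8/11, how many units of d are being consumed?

d = 11

For CES with ρ = 2, MRS = (4/3)·(d/g)^(-1).
Setting (4/3)·(d/6)^(-1) = 8/11 gives (d/6)^(-1) = 6/11, so d/6 = 11/6 and d = 11.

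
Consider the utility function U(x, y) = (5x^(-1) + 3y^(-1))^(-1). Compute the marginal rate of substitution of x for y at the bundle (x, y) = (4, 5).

For CES with ρ = -1, MRS = (5/3)·(y/x)^2.
At (4, 5): MRS = 125/48.
So at (4, 5) the consumer would give up 125/48 units of y for one more unit of x.

MRS = 125/48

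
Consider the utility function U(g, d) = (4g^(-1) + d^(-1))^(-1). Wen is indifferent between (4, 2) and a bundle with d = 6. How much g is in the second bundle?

U depends on (g, d) only through S = 4g^(-1) + d^(-1), so equal utility means equal S. At (4, 2): S = 1.5.
With d = 6: 6^(-1) = 1/6, so 4g^(-1) = 1.5 − 1/6 = 4/3, i.e. g^(-1) = 1/3.
Hence g = 1/(1/3) = 3.
Check: U(3, 6) = 0.6667.

g = 3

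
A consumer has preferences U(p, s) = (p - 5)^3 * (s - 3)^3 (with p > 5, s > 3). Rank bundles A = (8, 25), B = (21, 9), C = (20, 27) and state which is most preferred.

Evaluate utility at each bundle:
U(A) = 287496.
U(B) = 884736.
U(C) = 46656000.
Highest utility is C, so C ≻ B ≻ A.

Bundle C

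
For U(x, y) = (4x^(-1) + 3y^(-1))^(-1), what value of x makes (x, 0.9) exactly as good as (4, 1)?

x = 6

U depends on (x, y) only through S = 4x^(-1) + 3y^(-1), so equal utility means equal S. At (4, 1): S = 4.
With y = 0.9: 3·0.9^(-1) = 10/3, so 4x^(-1) = 4 − 10/3 = 2/3, i.e. x^(-1) = 1/6.
Hence x = 1/(1/6) = 6.
Check: U(6, 0.9) = 0.25.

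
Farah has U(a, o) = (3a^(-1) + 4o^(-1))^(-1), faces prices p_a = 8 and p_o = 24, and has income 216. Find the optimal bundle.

a* = 9, o* = 6

For CES with ρ = -1, MRS = (3/4)·(o/a)^2.
Tangency: set MRS = p_a/p_o = 8/24 = 1/3.
So (o/a)^2 = 4/9; taking the square root, o/a = 2/3, i.e. o = (2/3)·a.
Substitute into the budget 8·a + 24·o = 216: 24·a = 216, so a* = 9 and o* = (2/3)·9 = 6.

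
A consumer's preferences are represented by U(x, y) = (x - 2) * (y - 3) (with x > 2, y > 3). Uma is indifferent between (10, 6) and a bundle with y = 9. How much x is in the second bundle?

U(10, 6) = 24.
Set U(x, 9) = 24 and solve.
With y = 9: (9 − 3) = 6, so (x − 2) = 24/6 = 4.
So x = 2 + 4 = 6.
Check: U(6, 9) = 24.

x = 6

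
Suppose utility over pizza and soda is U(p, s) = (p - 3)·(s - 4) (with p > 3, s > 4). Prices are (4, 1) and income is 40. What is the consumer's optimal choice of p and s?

MU_p = (s−4), MU_s = (p−3).
MRS = (s−4)/(p−3).
Tangency: set MRS = p_p/p_s = 4/1 = 4.
So (s − 4)/(p − 3) = 4, i.e. (s − 4) = 4·(p − 3).
Rewrite the budget in excess-of-subsistence terms: 4·(p − 3) + 1·(s − 4) = 40 − 4·3 − 1·4 = 24.
Substituting, 8·(p − 3) = 24, so p − 3 = 3 and p* = 6.
Then s − 4 = 4·3 = 12, so s* = 16.

p* = 6, s* = 16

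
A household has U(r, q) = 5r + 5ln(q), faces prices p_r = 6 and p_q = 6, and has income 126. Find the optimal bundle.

MU_r = 5, MU_q = 5/q.
MRS = 5 ÷ (5/q).
Tangency: set MRS = p_r/p_q = 6/6 = 1.
MRS depends only on q: q = 1 ⇒ q* = 1.
From the budget, 6·r = 126 − 6·1 = 120, so r* = 20.

r* = 20, q* = 1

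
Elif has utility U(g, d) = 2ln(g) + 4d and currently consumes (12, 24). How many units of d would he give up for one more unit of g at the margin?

MU_g = 2/g, MU_d = 4.
MRS = 2/g ÷ 4.
At (12, 24): MRS = 1/24.
So at (12, 24) the consumer would give up 1/24 units of d for one more unit of g.

MRS = 1/24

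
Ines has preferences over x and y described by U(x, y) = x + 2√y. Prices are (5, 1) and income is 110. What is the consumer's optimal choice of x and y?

x* = 17, y* = 25

MU_x = 1, MU_y = 2/(2√y).
MRS = 1 ÷ (2/(2√y)).
Tangency: set MRS = p_x/p_y = 5/1 = 5.
MRS depends only on y: √y = 5 ⇒ √y = 5 ⇒ y* = 25.
From the budget, 5·x = 110 − 1·25 = 85, so x* = 17.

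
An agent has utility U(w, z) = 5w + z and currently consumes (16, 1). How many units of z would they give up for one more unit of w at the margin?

MRS = 5

MU_w = 5, MU_z = 1, so MRS = 5/1 = 5 at every bundle.
At (16, 1): MRS = 5.
The indifference curve has slope −5 at this bundle.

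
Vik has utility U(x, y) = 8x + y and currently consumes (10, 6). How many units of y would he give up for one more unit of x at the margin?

MU_x = 8, MU_y = 1, so MRS = 8/1 = 8 at every bundle.
At (10, 6): MRS = 8.
That is, one extra unit of x is worth 8 units of y at the margin.

MRS = 8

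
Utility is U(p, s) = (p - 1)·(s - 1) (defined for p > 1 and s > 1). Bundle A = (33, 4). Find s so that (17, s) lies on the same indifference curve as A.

s = 7

U(33, 4) = 96.
Set U(17, s) = 96 and solve.
With p = 17: (17 − 1) = 16, so (s − 1) = 96/16 = 6.
So s = 1 + 6 = 7.
Check: U(17, 7) = 96.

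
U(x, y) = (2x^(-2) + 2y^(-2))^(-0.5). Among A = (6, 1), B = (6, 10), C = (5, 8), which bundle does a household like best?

Bundle B

Evaluate utility at each bundle:
U(A) = 0.697.
U(B) = 3.638.
U(C) = 2.998.
Highest utility is B, so B ≻ C ≻ A.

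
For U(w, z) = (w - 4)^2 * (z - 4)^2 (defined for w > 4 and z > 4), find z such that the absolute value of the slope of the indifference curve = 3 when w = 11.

z = 25

MU_w = 2·(w−4)·(z−4)^2, MU_z = 2·(w−4)^2·(z−4).
MRS = (z−4)/(w−4).
Substitute w = 11: MRS = (z − 4)/7. Setting this equal to 3 gives z − 4 = 3·7 = 21, so z = 25.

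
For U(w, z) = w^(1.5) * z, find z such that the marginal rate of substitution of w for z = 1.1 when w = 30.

MU_w = 1.5·√w·z and MU_z = w^(1.5).
MRS = MU_w/MU_z = (1.5)·z/w.
Substitute w = 30: MRS = z/20. Setting z/20 = 1.1 gives z = 1.1·20 = 22.

z = 22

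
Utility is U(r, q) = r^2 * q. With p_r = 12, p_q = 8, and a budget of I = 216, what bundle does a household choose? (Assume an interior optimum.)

MU_r = 2·r·q and MU_q = r^2.
MRS = MU_r/MU_q = (2/1)·q/r.
Tangency: set MRS = p_r/p_q = 12/8 = 1.5.
So (2/1)·q/r = 1.5, i.e. q = 0.75·r.
Substitute into the budget 12·r + 8·q = 216: 18·r = 216, so r* = 12.
Then q* = 0.75·12 = 9.

r* = 12, q* = 9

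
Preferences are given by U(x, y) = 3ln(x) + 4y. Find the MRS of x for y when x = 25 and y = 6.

MRS = 3/100

MU_x = 3/x, MU_y = 4.
MRS = 3/x ÷ 4.
At (25, 6): MRS = 3/100.
The indifference curve has slope −3/100 at this bundle.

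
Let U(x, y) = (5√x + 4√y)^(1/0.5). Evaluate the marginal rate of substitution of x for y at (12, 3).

For CES with ρ = 0.5, MRS = (5/4)·√(y/x).
At (12, 3): MRS = 0.625.
So at (12, 3) the consumer would give up 0.625 units of y for one more unit of x.

MRS = 0.625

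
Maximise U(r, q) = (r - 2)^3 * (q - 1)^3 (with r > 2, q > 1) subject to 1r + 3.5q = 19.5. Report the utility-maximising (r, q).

r* = 9, q* = 3

MU_r = 3·(r−2)^2·(q−1)^3, MU_q = 3·(r−2)^3·(q−1)^2.
MRS = (q−1)/(r−2).
Tangency: set MRS = p_r/p_q = 1/3.5 = 2/7.
So (q − 1)/(r − 2) = 2/7, i.e. (q − 1) = (2/7)·(r − 2).
Rewrite the budget in excess-of-subsistence terms: 1·(r − 2) + 3.5·(q − 1) = 19.5 − 1·2 − 3.5·1 = 14.
Substituting, 2·(r − 2) = 14, so r − 2 = 7 and r* = 9.
Then q − 1 = (2/7)·7 = 2, so q* = 3.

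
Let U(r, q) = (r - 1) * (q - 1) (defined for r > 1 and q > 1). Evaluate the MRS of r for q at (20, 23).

MRS = 22/19

MU_r = (q−1), MU_q = (r−1).
MRS = (q−1)/(r−1).
At (20, 23): MRS = 22/19.
That is, one extra unit of r is worth 22/19 units of q at the margin.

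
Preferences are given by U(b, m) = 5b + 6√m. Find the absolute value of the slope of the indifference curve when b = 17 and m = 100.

MU_b = 5, MU_m = 6/(2√m).
MRS = 5 ÷ (6/(2√m)).
At (17, 100): MRS = 50/3.
That is, one extra unit of b is worth 50/3 units of m at the margin.

MRS = 50/3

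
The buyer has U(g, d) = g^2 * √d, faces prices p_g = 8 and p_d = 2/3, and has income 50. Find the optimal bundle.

MU_g = 2·g·√d and MU_d = 0.5·g^2·d^(-0.5).
MRS = MU_g/MU_d = (4)·d/g.
Tangency: set MRS = p_g/p_d = 8/(2/3) = 12.
So (4)·d/g = 12, i.e. d = 3·g.
Substitute into the budget 8·g + (2/3)·d = 50: 10·g = 50, so g* = 5.
Then d* = 3·5 = 15.

g* = 5, d* = 15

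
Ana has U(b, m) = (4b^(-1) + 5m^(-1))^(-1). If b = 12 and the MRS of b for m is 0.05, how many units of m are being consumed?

m = 3

For CES with ρ = -1, MRS = (4/5)·(m/b)^2.
Setting (4/5)·(m/12)^2 = 0.05 gives (m/12)^2 = 1/16, so m/12 = 0.25 and m = 3.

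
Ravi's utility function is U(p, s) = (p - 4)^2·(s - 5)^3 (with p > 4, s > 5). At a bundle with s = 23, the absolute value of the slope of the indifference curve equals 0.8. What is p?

MU_p = 2·(p−4)·(s−5)^3, MU_s = 3·(p−4)^2·(s−5)^2.
MRS = (2/3)·(s−5)/(p−4).
Substitute s = 23: MRS = 12/(p − 4). Setting this equal to 0.8 gives p − 4 = 12/0.8 = 15, so p = 19.

p = 19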